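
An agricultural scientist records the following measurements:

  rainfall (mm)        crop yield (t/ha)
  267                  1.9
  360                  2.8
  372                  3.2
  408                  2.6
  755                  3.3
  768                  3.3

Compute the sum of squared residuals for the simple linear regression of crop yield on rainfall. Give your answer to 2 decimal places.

n = 6, Σx = 2930, Σy = 17.1, Σxy = 8792.4, Σx² = 1665586, Σy² = 50.23
Sxx = Σx² − (Σx)²/n = 1665586 − 1430816.666667 = 234769.333333
Sxy = Σxy − (Σx)(Σy)/n = 8792.4 − 8350.5 = 441.9
Syy = Σy² − (Σy)²/n = 50.23 − 48.735 = 1.495
b = Sxy/Sxx = 441.9/234769.333333 = 0.001882
SSE = Syy − b·Sxy = 1.495 − 0.001882·441.9 = 0.663224

0.66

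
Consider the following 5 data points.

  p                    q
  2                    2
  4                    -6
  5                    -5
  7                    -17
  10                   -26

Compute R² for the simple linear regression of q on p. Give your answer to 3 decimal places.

0.969

n = 5, Σx = 28, Σy = -52, Σxy = -424, Σx² = 194, Σy² = 1030
Sxx = Σx² − (Σx)²/n = 194 − 156.8 = 37.2
Sxy = Σxy − (Σx)(Σy)/n = -424 − (-291.2) = -132.8
Syy = Σy² − (Σy)²/n = 1030 − 540.8 = 489.2
R² = Sxy²/(Sxx·Syy) = (-132.8)²/(37.2·489.2) = 0.969096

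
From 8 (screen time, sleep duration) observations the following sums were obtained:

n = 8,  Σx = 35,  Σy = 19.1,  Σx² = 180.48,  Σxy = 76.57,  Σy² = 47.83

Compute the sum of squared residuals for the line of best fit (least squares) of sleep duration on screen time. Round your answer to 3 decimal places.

0.441

Sxx = Σx² − (Σx)²/n = 180.48 − 153.125 = 27.355
Sxy = Σxy − (Σx)(Σy)/n = 76.57 − 83.5625 = -6.9925
Syy = Σy² − (Σy)²/n = 47.83 − 45.60125 = 2.22875
b = Sxy/Sxx = -6.9925/27.355 = -0.255621
SSE = Syy − b·Sxy = 2.22875 − (-0.255621)·(-6.9925) = 0.441323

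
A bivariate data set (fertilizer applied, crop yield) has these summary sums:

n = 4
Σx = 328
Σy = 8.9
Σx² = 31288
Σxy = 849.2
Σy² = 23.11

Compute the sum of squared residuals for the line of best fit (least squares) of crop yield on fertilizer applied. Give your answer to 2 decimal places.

0.06

Sxx = Σx² − (Σx)²/n = 31288 − 26896 = 4392
Sxy = Σxy − (Σx)(Σy)/n = 849.2 − 729.8 = 119.4
Syy = Σy² − (Σy)²/n = 23.11 − 19.8025 = 3.3075
b = Sxy/Sxx = 119.4/4392 = 0.027186
SSE = Syy − b·Sxy = 3.3075 − 0.027186·119.4 = 0.061516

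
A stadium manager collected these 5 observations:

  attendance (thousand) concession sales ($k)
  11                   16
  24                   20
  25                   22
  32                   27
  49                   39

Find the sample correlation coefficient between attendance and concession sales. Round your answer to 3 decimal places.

n = 5, Σx = 141, Σy = 124, Σxy = 3981, Σx² = 4747, Σy² = 3390
Sxx = Σx² − (Σx)²/n = 4747 − 3976.2 = 770.8
Sxy = Σxy − (Σx)(Σy)/n = 3981 − 3496.8 = 484.2
Syy = Σy² − (Σy)²/n = 3390 − 3075.2 = 314.8
r = Sxy/√(Sxx·Syy) = 484.2/√(242647.84) = 484.2/492.592976 = 0.982962

0.983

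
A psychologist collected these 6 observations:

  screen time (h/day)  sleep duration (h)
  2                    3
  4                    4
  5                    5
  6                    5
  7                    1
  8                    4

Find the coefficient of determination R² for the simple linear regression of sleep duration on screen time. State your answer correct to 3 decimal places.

n = 6, Σx = 32, Σy = 22, Σxy = 116, Σx² = 194, Σy² = 92
Sxx = Σx² − (Σx)²/n = 194 − 170.666667 = 23.333333
Sxy = Σxy − (Σx)(Σy)/n = 116 − 117.333333 = -1.333333
Syy = Σy² − (Σy)²/n = 92 − 80.666667 = 11.333333
R² = Sxy²/(Sxx·Syy) = (-1.333333)²/(23.333333·11.333333) = 0.006723

0.007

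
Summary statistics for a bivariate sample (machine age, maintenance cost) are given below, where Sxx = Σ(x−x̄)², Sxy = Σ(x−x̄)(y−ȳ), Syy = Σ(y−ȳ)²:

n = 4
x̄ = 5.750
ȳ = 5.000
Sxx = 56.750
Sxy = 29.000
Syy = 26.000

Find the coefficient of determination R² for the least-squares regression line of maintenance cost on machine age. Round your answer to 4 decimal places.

0.5700

R² = Sxy²/(Sxx·Syy) = (29)²/(56.75·26) = 0.569976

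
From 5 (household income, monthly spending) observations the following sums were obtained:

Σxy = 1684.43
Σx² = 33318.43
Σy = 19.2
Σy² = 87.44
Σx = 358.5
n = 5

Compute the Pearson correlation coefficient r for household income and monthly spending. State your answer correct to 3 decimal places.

Sxx = Σx² − (Σx)²/n = 33318.43 − 25704.45 = 7613.98
Sxy = Σxy − (Σx)(Σy)/n = 1684.43 − 1376.64 = 307.79
Syy = Σy² − (Σy)²/n = 87.44 − 73.728 = 13.712
r = Sxy/√(Sxx·Syy) = 307.79/√(104402.89376) = 307.79/323.114366 = 0.952573

0.953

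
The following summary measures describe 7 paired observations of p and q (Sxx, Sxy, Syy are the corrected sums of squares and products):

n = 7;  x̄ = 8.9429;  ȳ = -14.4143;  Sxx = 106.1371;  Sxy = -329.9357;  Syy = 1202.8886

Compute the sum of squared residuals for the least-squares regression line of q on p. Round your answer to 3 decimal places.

177.257

b = Sxy/Sxx = -329.9357/106.1371 = -3.108580
SSE = Syy − b·Sxy = 1202.8886 − (-3.108580)·(-329.9357) = 177.256977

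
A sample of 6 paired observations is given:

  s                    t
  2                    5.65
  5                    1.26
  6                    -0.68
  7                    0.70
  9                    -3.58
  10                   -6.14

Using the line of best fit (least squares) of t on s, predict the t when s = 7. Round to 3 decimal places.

-1.153

n = 6, Σx = 39, Σy = -2.79, Σxy = -75.2, Σx² = 295
Sxx = Σx² − (Σx)²/n = 295 − 253.5 = 41.5
Sxy = Σxy − (Σx)(Σy)/n = -75.2 − (-18.135) = -57.065
b = Sxy/Sxx = -57.065/41.5 = -1.375060
a = ȳ − b·x̄ = -0.465 − (-1.375060)·6.5 = 8.472892
ŷ(7) = a + b·7 = 8.472892 + (-1.375060)·7 = -1.152530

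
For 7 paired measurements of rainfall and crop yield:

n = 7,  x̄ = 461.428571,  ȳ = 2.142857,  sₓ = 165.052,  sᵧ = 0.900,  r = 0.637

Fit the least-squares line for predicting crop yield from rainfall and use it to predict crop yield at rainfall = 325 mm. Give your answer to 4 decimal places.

b = r · sᵧ/sₓ = 0.637 · 0.9/165.052 = 0.003473
a = ȳ − b·x̄ = 2.142857 − 0.003473·461.428571 = 0.540108
ŷ(325) = a + b·325 = 0.540108 + 0.003473·325 = 1.668979

1.6690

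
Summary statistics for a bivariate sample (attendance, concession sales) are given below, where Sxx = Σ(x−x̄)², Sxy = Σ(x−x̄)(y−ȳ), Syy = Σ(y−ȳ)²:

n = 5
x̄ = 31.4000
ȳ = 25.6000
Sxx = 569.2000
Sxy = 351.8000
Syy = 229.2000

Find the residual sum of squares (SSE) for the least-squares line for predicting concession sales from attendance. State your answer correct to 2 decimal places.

11.77

b = Sxy/Sxx = 351.8/569.2 = 0.618060
SSE = Syy − b·Sxy = 229.2 − 0.618060·351.8 = 11.766339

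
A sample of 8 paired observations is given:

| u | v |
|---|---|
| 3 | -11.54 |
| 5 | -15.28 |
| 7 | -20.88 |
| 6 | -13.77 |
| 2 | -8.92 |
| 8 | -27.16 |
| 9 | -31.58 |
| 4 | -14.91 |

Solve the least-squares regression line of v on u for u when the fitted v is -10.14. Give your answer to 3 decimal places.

n = 8, Σx = 44, Σy = -144.04, Σxy = -918.78, Σx² = 284
Sxx = Σx² − (Σx)²/n = 284 − 242 = 42
Sxy = Σxy − (Σx)(Σy)/n = -918.78 − (-792.22) = -126.56
b = Sxy/Sxx = -126.56/42 = -3.013333
a = ȳ − b·x̄ = -18.005 − (-3.013333)·5.5 = -1.431667
Set a + b·x = -10.14: x = (-10.14 − (-1.431667)) / (-3.013333) = 2.889934

2.890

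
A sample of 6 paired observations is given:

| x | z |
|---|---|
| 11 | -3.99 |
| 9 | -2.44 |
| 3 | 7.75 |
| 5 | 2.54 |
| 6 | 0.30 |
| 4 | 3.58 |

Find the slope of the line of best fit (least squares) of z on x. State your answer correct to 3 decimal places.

-1.327

n = 6, Σx = 38, Σy = 7.74, Σxy = -13.78, Σx² = 288
Sxx = Σx² − (Σx)²/n = 288 − 240.666667 = 47.333333
Sxy = Σxy − (Σx)(Σy)/n = -13.78 − 49.02 = -62.8
b = Sxy/Sxx = -62.8/47.333333 = -1.326761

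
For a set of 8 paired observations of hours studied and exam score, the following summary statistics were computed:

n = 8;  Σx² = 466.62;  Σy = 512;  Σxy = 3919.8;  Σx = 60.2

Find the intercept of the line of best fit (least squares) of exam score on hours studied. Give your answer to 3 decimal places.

Sxx = Σx² − (Σx)²/n = 466.62 − 453.005 = 13.615
Sxy = Σxy − (Σx)(Σy)/n = 3919.8 − 3852.8 = 67
b = Sxy/Sxx = 67/13.615 = 4.921043
a = ȳ − b·x̄ = 64 − 4.921043·7.525 = 26.969152

26.969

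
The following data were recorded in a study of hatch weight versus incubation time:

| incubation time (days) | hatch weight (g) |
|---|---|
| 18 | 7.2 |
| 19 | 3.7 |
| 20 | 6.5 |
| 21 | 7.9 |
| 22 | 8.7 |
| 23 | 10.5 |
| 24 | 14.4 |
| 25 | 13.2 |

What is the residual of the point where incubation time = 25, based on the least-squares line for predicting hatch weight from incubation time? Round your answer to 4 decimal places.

n = 8, Σx = 172, Σy = 72.1, Σxy = 1604.3, Σx² = 3740
Sxx = Σx² − (Σx)²/n = 3740 − 3698 = 42
Sxy = Σxy − (Σx)(Σy)/n = 1604.3 − 1550.15 = 54.15
b = Sxy/Sxx = 54.15/42 = 1.289286
a = ȳ − b·x̄ = 9.0125 − 1.289286·21.5 = -18.707143
ŷ(25) = -18.707143 + 1.289286·25 = 13.525
residual = y − ŷ = 13.2 − 13.525 = -0.325

-0.3250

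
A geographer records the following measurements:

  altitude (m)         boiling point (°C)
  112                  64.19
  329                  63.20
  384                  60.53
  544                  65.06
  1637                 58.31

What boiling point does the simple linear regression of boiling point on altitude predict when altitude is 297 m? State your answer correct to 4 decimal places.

63.3327

n = 5, Σx = 3006, Σy = 311.29, Σxy = 182071.71, Σx² = 3243946
Sxx = Σx² − (Σx)²/n = 3243946 − 1807207.2 = 1436738.8
Sxy = Σxy − (Σx)(Σy)/n = 182071.71 − 187147.548 = -5075.838
b = Sxy/Sxx = -5075.838/1436738.8 = -0.003533
a = ȳ − b·x̄ = 62.258 − (-0.003533)·601.2 = 64.381973
ŷ(297) = a + b·297 = 64.381973 + (-0.003533)·297 = 63.332705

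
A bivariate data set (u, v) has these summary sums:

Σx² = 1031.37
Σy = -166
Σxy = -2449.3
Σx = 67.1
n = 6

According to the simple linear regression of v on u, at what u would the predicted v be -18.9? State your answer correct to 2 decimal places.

Sxx = Σx² − (Σx)²/n = 1031.37 − 750.401667 = 280.968333
Sxy = Σxy − (Σx)(Σy)/n = -2449.3 − (-1856.433333) = -592.866667
b = Sxy/Sxx = -592.866667/280.968333 = -2.110084
a = ȳ − b·x̄ = -27.666667 − (-2.110084)·11.183333 = -4.068899
Set a + b·x = -18.9: x = (-18.9 − (-4.068899)) / (-2.110084) = 7.028680

7.03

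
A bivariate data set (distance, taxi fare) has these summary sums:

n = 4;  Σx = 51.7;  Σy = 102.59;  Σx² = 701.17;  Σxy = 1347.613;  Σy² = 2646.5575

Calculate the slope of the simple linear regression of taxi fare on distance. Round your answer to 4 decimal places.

Sxx = Σx² − (Σx)²/n = 701.17 − 668.2225 = 32.9475
Sxy = Σxy − (Σx)(Σy)/n = 1347.613 − 1325.97575 = 21.63725
b = Sxy/Sxx = 21.63725/32.9475 = 0.656719

0.6567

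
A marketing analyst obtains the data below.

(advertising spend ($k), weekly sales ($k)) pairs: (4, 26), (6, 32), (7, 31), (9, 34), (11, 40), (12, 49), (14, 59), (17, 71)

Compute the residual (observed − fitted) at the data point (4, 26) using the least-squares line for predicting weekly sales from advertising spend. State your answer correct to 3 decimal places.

4.159

n = 8, Σx = 80, Σy = 342, Σxy = 3880, Σx² = 932
Sxx = Σx² − (Σx)²/n = 932 − 800 = 132
Sxy = Σxy − (Σx)(Σy)/n = 3880 − 3420 = 460
b = Sxy/Sxx = 460/132 = 3.484848
a = ȳ − b·x̄ = 42.75 − 3.484848·10 = 7.901515
ŷ(4) = 7.901515 + 3.484848·4 = 21.840909
residual = y − ŷ = 26 − 21.840909 = 4.159091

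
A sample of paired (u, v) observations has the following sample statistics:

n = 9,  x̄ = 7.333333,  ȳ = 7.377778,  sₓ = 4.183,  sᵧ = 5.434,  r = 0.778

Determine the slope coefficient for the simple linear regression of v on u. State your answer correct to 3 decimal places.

b = r · sᵧ/sₓ = 0.778 · 5.434/4.183 = 1.010675

1.011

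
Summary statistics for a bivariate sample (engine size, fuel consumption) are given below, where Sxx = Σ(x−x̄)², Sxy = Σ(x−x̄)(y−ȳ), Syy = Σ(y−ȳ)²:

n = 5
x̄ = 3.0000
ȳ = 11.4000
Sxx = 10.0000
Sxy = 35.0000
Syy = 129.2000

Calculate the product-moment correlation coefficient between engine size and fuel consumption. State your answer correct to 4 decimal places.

0.9737

r = Sxy/√(Sxx·Syy) = 35/√(1292) = 35/35.944402 = 0.973726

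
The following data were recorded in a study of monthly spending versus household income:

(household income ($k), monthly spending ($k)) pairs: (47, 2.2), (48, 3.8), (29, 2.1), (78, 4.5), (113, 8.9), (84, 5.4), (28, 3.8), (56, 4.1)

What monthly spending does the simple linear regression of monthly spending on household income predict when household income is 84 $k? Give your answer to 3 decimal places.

5.888

n = 8, Σx = 483, Σy = 34.8, Σxy = 2493, Σx² = 35183
Sxx = Σx² − (Σx)²/n = 35183 − 29161.125 = 6021.875
Sxy = Σxy − (Σx)(Σy)/n = 2493 − 2101.05 = 391.95
b = Sxy/Sxx = 391.95/6021.875 = 0.065088
a = ȳ − b·x̄ = 4.35 − 0.065088·60.375 = 0.420330
ŷ(84) = a + b·84 = 0.420330 + 0.065088·84 = 5.887697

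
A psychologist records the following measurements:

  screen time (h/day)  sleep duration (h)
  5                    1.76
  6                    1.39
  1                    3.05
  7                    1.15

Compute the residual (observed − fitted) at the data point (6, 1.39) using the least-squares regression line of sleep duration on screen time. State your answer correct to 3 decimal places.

-0.046

n = 4, Σx = 19, Σy = 7.35, Σxy = 28.24, Σx² = 111
Sxx = Σx² − (Σx)²/n = 111 − 90.25 = 20.75
Sxy = Σxy − (Σx)(Σy)/n = 28.24 − 34.9125 = -6.6725
b = Sxy/Sxx = -6.6725/20.75 = -0.321566
a = ȳ − b·x̄ = 1.8375 − (-0.321566)·4.75 = 3.364940
ŷ(6) = 3.364940 + (-0.321566)·6 = 1.435542
residual = y − ŷ = 1.39 − 1.435542 = -0.045542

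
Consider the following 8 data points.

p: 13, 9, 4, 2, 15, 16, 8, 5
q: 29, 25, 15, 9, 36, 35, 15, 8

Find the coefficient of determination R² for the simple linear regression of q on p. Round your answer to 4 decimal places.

n = 8, Σx = 72, Σy = 172, Σxy = 1940, Σx² = 840, Σy² = 4582
Sxx = Σx² − (Σx)²/n = 840 − 648 = 192
Sxy = Σxy − (Σx)(Σy)/n = 1940 − 1548 = 392
Syy = Σy² − (Σy)²/n = 4582 − 3698 = 884
R² = Sxy²/(Sxx·Syy) = (392)²/(192·884) = 0.905354

0.9054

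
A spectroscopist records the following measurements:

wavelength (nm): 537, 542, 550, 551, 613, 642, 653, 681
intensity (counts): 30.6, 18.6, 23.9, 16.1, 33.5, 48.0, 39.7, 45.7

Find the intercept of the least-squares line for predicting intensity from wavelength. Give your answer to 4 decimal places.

n = 8, Σx = 4769, Σy = 256.1, Σxy = 156926.8, Σx² = 2866337
Sxx = Σx² − (Σx)²/n = 2866337 − 2842920.125 = 23416.875
Sxy = Σxy − (Σx)(Σy)/n = 156926.8 − 152667.6125 = 4259.1875
b = Sxy/Sxx = 4259.1875/23416.875 = 0.181885
a = ȳ − b·x̄ = 32.0125 − 0.181885·596.125 = -76.413930

-76.4139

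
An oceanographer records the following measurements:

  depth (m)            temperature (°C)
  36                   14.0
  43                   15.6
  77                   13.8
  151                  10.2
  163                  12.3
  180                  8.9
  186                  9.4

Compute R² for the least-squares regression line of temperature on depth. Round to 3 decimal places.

0.834

n = 7, Σx = 836, Σy = 84.2, Σxy = 9132.9, Σx² = 125440, Σy² = 1052.7
Sxx = Σx² − (Σx)²/n = 125440 − 99842.285714 = 25597.714286
Sxy = Σxy − (Σx)(Σy)/n = 9132.9 − 10055.885714 = -922.985714
Syy = Σy² − (Σy)²/n = 1052.7 − 1012.805714 = 39.894286
R² = Sxy²/(Sxx·Syy) = (-922.985714)²/(25597.714286·39.894286) = 0.834215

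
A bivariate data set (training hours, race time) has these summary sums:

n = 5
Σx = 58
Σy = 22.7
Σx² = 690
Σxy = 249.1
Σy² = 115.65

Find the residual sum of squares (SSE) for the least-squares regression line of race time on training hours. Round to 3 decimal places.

0.836

Sxx = Σx² − (Σx)²/n = 690 − 672.8 = 17.2
Sxy = Σxy − (Σx)(Σy)/n = 249.1 − 263.32 = -14.22
Syy = Σy² − (Σy)²/n = 115.65 − 103.058 = 12.592
b = Sxy/Sxx = -14.22/17.2 = -0.826744
SSE = Syy − b·Sxy = 12.592 − (-0.826744)·(-14.22) = 0.835698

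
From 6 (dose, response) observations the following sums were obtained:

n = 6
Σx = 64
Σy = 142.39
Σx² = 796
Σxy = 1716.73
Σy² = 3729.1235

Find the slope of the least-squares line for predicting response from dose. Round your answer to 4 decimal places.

Sxx = Σx² − (Σx)²/n = 796 − 682.666667 = 113.333333
Sxy = Σxy − (Σx)(Σy)/n = 1716.73 − 1518.826667 = 197.903333
b = Sxy/Sxx = 197.903333/113.333333 = 1.746206

1.7462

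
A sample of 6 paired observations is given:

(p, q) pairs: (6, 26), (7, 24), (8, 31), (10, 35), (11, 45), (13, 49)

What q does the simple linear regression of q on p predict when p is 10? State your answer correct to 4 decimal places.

38.0861

n = 6, Σx = 55, Σy = 210, Σxy = 2054, Σx² = 539
Sxx = Σx² − (Σx)²/n = 539 − 504.166667 = 34.833333
Sxy = Σxy − (Σx)(Σy)/n = 2054 − 1925 = 129
b = Sxy/Sxx = 129/34.833333 = 3.703349
a = ȳ − b·x̄ = 35 − 3.703349·9.166667 = 1.052632
ŷ(10) = a + b·10 = 1.052632 + 3.703349·10 = 38.086124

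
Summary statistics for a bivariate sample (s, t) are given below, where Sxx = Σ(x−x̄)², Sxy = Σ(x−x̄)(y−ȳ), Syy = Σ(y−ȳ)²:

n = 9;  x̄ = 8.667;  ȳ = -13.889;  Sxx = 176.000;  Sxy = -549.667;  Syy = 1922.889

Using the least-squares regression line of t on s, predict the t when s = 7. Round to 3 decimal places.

-8.683

b = Sxy/Sxx = -549.667/176 = -3.123108
a = ȳ − b·x̄ = -13.889 − (-3.123108)·8.667 = 13.178977
ŷ(7) = a + b·7 = 13.178977 + (-3.123108)·7 = -8.682779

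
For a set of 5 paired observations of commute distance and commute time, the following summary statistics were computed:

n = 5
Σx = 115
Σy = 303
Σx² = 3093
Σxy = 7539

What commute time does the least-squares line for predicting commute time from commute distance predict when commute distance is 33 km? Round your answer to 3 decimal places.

Sxx = Σx² − (Σx)²/n = 3093 − 2645 = 448
Sxy = Σxy − (Σx)(Σy)/n = 7539 − 6969 = 570
b = Sxy/Sxx = 570/448 = 1.272321
a = ȳ − b·x̄ = 60.6 − 1.272321·23 = 31.336607
ŷ(33) = a + b·33 = 31.336607 + 1.272321·33 = 73.323214

73.323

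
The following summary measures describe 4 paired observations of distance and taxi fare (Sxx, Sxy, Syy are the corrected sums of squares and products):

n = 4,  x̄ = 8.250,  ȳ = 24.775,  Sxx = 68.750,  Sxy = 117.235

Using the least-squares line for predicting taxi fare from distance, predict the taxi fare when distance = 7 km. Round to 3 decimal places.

22.643

b = Sxy/Sxx = 117.235/68.75 = 1.705236
a = ȳ − b·x̄ = 24.775 − 1.705236·8.25 = 10.7068
ŷ(7) = a + b·7 = 10.7068 + 1.705236·7 = 22.643455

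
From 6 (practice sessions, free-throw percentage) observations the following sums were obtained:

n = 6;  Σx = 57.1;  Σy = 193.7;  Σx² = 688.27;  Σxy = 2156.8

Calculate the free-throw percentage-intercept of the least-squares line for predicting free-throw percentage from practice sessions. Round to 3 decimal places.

Sxx = Σx² − (Σx)²/n = 688.27 − 543.401667 = 144.868333
Sxy = Σxy − (Σx)(Σy)/n = 2156.8 − 1843.378333 = 313.421667
b = Sxy/Sxx = 313.421667/144.868333 = 2.163493
a = ȳ − b·x̄ = 32.283333 − 2.163493·9.516667 = 11.694089

11.694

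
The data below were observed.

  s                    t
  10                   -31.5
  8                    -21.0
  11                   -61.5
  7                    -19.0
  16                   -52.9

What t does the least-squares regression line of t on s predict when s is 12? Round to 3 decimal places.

-43.864

n = 5, Σx = 52, Σy = -185.9, Σxy = -2138.9, Σx² = 590
Sxx = Σx² − (Σx)²/n = 590 − 540.8 = 49.2
Sxy = Σxy − (Σx)(Σy)/n = -2138.9 − (-1933.36) = -205.54
b = Sxy/Sxx = -205.54/49.2 = -4.177642
a = ȳ − b·x̄ = -37.18 − (-4.177642)·10.4 = 6.267480
ŷ(12) = a + b·12 = 6.267480 + (-4.177642)·12 = -43.864228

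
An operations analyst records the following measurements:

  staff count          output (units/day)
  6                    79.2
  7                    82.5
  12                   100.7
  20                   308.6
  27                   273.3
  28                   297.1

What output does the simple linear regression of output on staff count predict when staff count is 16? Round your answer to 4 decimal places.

183.0697

n = 6, Σx = 100, Σy = 1141.4, Σxy = 24131, Σx² = 2142
Sxx = Σx² − (Σx)²/n = 2142 − 1666.666667 = 475.333333
Sxy = Σxy − (Σx)(Σy)/n = 24131 − 19023.333333 = 5107.666667
b = Sxy/Sxx = 5107.666667/475.333333 = 10.745442
a = ȳ − b·x̄ = 190.233333 − 10.745442·16.666667 = 11.142637
ŷ(16) = a + b·16 = 11.142637 + 10.745442·16 = 183.069705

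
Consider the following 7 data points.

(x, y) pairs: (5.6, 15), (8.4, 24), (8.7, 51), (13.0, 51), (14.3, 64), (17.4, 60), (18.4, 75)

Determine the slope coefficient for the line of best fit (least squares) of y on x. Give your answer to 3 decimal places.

4.007

n = 7, Σx = 85.8, Σy = 340, Σxy = 4731.5, Σx² = 1192.42
Sxx = Σx² − (Σx)²/n = 1192.42 − 1051.662857 = 140.757143
Sxy = Σxy − (Σx)(Σy)/n = 4731.5 − 4167.428571 = 564.071429
b = Sxy/Sxx = 564.071429/140.757143 = 4.007409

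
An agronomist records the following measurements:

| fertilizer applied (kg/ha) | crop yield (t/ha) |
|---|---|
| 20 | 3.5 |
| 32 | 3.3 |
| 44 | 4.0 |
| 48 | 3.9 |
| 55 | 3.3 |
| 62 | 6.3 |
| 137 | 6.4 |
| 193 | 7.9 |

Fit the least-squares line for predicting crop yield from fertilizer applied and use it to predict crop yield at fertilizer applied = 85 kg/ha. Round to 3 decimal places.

n = 8, Σx = 591, Σy = 38.6, Σxy = 3512.4, Σx² = 68551
Sxx = Σx² − (Σx)²/n = 68551 − 43660.125 = 24890.875
Sxy = Σxy − (Σx)(Σy)/n = 3512.4 − 2851.575 = 660.825
b = Sxy/Sxx = 660.825/24890.875 = 0.026549
a = ȳ − b·x̄ = 4.825 − 0.026549·73.875 = 2.863701
ŷ(85) = a + b·85 = 2.863701 + 0.026549·85 = 5.120356

5.120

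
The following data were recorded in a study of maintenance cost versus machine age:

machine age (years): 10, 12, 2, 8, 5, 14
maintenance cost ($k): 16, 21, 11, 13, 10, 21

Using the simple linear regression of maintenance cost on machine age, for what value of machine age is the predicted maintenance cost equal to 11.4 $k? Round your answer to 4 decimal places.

n = 6, Σx = 51, Σy = 92, Σxy = 882, Σx² = 533
Sxx = Σx² − (Σx)²/n = 533 − 433.5 = 99.5
Sxy = Σxy − (Σx)(Σy)/n = 882 − 782 = 100
b = Sxy/Sxx = 100/99.5 = 1.005025
a = ȳ − b·x̄ = 15.333333 − 1.005025·8.5 = 6.790620
Set a + b·x = 11.4: x = (11.4 − 6.790620) / 1.005025 = 4.586333

4.5863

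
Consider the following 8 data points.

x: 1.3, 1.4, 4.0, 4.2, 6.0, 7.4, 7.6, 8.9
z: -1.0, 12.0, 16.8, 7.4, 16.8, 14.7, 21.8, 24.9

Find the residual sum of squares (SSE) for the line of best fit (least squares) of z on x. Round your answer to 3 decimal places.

n = 8, Σx = 40.8, Σy = 113.4, Σxy = 710.65, Σx² = 265.02, Σy² = 2075.58
Sxx = Σx² − (Σx)²/n = 265.02 − 208.08 = 56.94
Sxy = Σxy − (Σx)(Σy)/n = 710.65 − 578.34 = 132.31
Syy = Σy² − (Σy)²/n = 2075.58 − 1607.445 = 468.135
b = Sxy/Sxx = 132.31/56.94 = 2.323674
SSE = Syy − b·Sxy = 468.135 − 2.323674·132.31 = 160.689687

160.690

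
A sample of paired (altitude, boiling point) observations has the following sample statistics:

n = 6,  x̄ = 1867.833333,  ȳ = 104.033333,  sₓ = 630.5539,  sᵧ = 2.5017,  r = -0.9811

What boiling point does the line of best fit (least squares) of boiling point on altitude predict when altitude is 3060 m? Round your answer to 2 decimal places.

99.39

b = r · sᵧ/sₓ = -0.9811 · 2.5017/630.5539 = -0.003892
a = ȳ − b·x̄ = 104.033333 − (-0.003892)·1867.833333 = 111.303835
ŷ(3060) = a + b·3060 = 111.303835 + (-0.003892)·3060 = 99.392849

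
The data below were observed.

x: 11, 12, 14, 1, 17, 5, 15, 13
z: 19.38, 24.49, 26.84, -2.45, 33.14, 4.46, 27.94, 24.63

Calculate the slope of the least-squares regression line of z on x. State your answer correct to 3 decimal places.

2.290

n = 8, Σx = 88, Σy = 158.43, Σxy = 2205.34, Σx² = 1170
Sxx = Σx² − (Σx)²/n = 1170 − 968 = 202
Sxy = Σxy − (Σx)(Σy)/n = 2205.34 − 1742.73 = 462.61
b = Sxy/Sxx = 462.61/202 = 2.290149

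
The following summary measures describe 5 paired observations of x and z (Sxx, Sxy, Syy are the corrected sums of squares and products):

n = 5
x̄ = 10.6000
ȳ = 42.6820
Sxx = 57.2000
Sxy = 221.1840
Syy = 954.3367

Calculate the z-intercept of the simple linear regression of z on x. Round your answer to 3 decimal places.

b = Sxy/Sxx = 221.184/57.2 = 3.866853
a = ȳ − b·x̄ = 42.682 − 3.866853·10.6 = 1.693357

1.693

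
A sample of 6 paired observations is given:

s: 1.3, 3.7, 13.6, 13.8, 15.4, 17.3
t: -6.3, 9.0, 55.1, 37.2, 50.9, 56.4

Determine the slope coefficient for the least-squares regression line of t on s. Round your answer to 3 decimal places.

3.859

n = 6, Σx = 65.1, Σy = 202.3, Σxy = 3047.41, Σx² = 927.23
Sxx = Σx² − (Σx)²/n = 927.23 − 706.335 = 220.895
Sxy = Σxy − (Σx)(Σy)/n = 3047.41 − 2194.955 = 852.455
b = Sxy/Sxx = 852.455/220.895 = 3.859096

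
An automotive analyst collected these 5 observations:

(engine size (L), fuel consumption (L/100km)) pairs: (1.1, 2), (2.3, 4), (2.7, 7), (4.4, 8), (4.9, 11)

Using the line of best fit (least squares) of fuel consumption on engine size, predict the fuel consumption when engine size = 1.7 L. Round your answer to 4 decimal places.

n = 5, Σx = 15.4, Σy = 32, Σxy = 119.4, Σx² = 57.16
Sxx = Σx² − (Σx)²/n = 57.16 − 47.432 = 9.728
Sxy = Σxy − (Σx)(Σy)/n = 119.4 − 98.56 = 20.84
b = Sxy/Sxx = 20.84/9.728 = 2.142270
a = ȳ − b·x̄ = 6.4 − 2.142270·3.08 = -0.198191
ŷ(1.7) = a + b·1.7 = -0.198191 + 2.142270·1.7 = 3.443668

3.4437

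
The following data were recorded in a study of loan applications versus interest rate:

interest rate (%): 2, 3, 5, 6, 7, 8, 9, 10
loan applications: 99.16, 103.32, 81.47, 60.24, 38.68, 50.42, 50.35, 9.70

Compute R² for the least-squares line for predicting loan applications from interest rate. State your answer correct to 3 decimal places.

n = 8, Σx = 50, Σy = 493.34, Σxy = 2501.34, Σx² = 368, Σy² = 37441.4778
Sxx = Σx² − (Σx)²/n = 368 − 312.5 = 55.5
Sxy = Σxy − (Σx)(Σy)/n = 2501.34 − 3083.375 = -582.035
Syy = Σy² − (Σy)²/n = 37441.4778 − 30423.04445 = 7018.43335
R² = Sxy²/(Sxx·Syy) = (-582.035)²/(55.5·7018.43335) = 0.869691

0.870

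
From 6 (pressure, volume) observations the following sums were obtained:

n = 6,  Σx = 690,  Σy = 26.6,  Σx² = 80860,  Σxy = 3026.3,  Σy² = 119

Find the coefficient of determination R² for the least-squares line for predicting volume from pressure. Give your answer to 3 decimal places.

0.660

Sxx = Σx² − (Σx)²/n = 80860 − 79350 = 1510
Sxy = Σxy − (Σx)(Σy)/n = 3026.3 − 3059 = -32.7
Syy = Σy² − (Σy)²/n = 119 − 117.926667 = 1.073333
R² = Sxy²/(Sxx·Syy) = (-32.7)²/(1510·1.073333) = 0.659757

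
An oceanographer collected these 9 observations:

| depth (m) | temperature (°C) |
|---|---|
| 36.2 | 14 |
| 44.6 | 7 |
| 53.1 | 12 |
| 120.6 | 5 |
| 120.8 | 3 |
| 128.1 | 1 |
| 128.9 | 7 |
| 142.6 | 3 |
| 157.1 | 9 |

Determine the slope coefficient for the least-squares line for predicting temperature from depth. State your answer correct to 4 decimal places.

-0.0610

n = 9, Σx = 932, Σy = 61, Σxy = 5293.7, Σx² = 113296.2
Sxx = Σx² − (Σx)²/n = 113296.2 − 96513.777778 = 16782.422222
Sxy = Σxy − (Σx)(Σy)/n = 5293.7 − 6316.888889 = -1023.188889
b = Sxy/Sxx = -1023.188889/16782.422222 = -0.060968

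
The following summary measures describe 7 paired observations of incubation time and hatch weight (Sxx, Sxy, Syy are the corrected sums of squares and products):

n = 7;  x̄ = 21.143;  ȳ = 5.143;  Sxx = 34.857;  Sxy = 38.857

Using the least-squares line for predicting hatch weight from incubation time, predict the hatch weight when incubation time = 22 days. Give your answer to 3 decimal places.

6.098

b = Sxy/Sxx = 38.857/34.857 = 1.114755
a = ȳ − b·x̄ = 5.143 − 1.114755·21.143 = -18.426256
ŷ(22) = a + b·22 = -18.426256 + 1.114755·22 = 6.098345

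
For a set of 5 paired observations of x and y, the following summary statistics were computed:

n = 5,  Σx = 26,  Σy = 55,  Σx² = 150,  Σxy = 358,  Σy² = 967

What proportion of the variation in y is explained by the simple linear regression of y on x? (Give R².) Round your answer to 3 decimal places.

0.968

Sxx = Σx² − (Σx)²/n = 150 − 135.2 = 14.8
Sxy = Σxy − (Σx)(Σy)/n = 358 − 286 = 72
Syy = Σy² − (Σy)²/n = 967 − 605 = 362
R² = Sxy²/(Sxx·Syy) = (72)²/(14.8·362) = 0.967597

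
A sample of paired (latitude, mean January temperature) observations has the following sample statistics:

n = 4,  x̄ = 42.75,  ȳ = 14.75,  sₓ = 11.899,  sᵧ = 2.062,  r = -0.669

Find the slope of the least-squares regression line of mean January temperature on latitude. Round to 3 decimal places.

b = r · sᵧ/sₓ = -0.669 · 2.062/11.899 = -0.115932

-0.116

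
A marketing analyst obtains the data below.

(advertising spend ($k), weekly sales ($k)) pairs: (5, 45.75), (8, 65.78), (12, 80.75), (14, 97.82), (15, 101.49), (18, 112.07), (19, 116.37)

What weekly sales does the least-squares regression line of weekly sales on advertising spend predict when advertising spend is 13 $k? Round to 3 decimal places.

88.576

n = 7, Σx = 91, Σy = 620.03, Σxy = 8844.11, Σx² = 1339
Sxx = Σx² − (Σx)²/n = 1339 − 1183 = 156
Sxy = Σxy − (Σx)(Σy)/n = 8844.11 − 8060.39 = 783.72
b = Sxy/Sxx = 783.72/156 = 5.023846
a = ȳ − b·x̄ = 88.575714 − 5.023846·13 = 23.265714
ŷ(13) = a + b·13 = 23.265714 + 5.023846·13 = 88.575714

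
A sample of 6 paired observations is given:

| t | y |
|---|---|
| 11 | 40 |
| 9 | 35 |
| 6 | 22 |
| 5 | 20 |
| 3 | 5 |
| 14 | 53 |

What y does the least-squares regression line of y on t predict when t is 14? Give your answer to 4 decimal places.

53.7381

n = 6, Σx = 48, Σy = 175, Σxy = 1744, Σx² = 468
Sxx = Σx² − (Σx)²/n = 468 − 384 = 84
Sxy = Σxy − (Σx)(Σy)/n = 1744 − 1400 = 344
b = Sxy/Sxx = 344/84 = 4.095238
a = ȳ − b·x̄ = 29.166667 − 4.095238·8 = -3.595238
ŷ(14) = a + b·14 = -3.595238 + 4.095238·14 = 53.738095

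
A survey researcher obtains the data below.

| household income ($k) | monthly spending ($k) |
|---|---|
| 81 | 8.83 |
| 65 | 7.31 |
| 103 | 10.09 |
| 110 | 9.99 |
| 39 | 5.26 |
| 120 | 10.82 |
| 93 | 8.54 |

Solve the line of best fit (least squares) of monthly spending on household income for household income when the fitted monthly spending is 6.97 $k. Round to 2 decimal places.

61.49

n = 7, Σx = 611, Σy = 60.84, Σxy = 5626.31, Σx² = 58065
Sxx = Σx² − (Σx)²/n = 58065 − 53331.571429 = 4733.428571
Sxy = Σxy − (Σx)(Σy)/n = 5626.31 − 5310.462857 = 315.847143
b = Sxy/Sxx = 315.847143/4733.428571 = 0.066727
a = ȳ − b·x̄ = 8.691429 − 0.066727·87.285714 = 2.867121
Set a + b·x = 6.97: x = (6.97 − 2.867121) / 0.066727 = 61.487605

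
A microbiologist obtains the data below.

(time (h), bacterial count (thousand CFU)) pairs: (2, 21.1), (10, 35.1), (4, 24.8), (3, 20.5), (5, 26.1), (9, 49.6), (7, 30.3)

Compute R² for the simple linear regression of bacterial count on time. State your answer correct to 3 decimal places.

n = 7, Σx = 40, Σy = 207.5, Σxy = 1342.9, Σx² = 284, Σy² = 6771.97
Sxx = Σx² − (Σx)²/n = 284 − 228.571429 = 55.428571
Sxy = Σxy − (Σx)(Σy)/n = 1342.9 − 1185.714286 = 157.185714
Syy = Σy² − (Σy)²/n = 6771.97 − 6150.892857 = 621.077143
R² = Sxy²/(Sxx·Syy) = (157.185714)²/(55.428571·621.077143) = 0.717707

0.718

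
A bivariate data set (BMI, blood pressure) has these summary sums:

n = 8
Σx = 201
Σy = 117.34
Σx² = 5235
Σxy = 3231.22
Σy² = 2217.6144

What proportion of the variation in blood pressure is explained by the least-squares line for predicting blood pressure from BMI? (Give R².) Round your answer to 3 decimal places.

0.873

Sxx = Σx² − (Σx)²/n = 5235 − 5050.125 = 184.875
Sxy = Σxy − (Σx)(Σy)/n = 3231.22 − 2948.1675 = 283.0525
Syy = Σy² − (Σy)²/n = 2217.6144 − 1721.08445 = 496.52995
R² = Sxy²/(Sxx·Syy) = (283.0525)²/(184.875·496.52995) = 0.872791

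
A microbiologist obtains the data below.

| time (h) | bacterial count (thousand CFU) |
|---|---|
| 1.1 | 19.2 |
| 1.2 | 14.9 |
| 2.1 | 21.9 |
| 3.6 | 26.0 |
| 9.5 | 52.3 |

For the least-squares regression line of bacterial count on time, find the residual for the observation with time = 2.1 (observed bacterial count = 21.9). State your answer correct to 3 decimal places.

n = 5, Σx = 17.5, Σy = 134.3, Σxy = 675.44, Σx² = 110.27
Sxx = Σx² − (Σx)²/n = 110.27 − 61.25 = 49.02
Sxy = Σxy − (Σx)(Σy)/n = 675.44 − 470.05 = 205.39
b = Sxy/Sxx = 205.39/49.02 = 4.189922
a = ȳ − b·x̄ = 26.86 − 4.189922·3.5 = 12.195271
ŷ(2.1) = 12.195271 + 4.189922·2.1 = 20.994109
residual = y − ŷ = 21.9 − 20.994109 = 0.905891

0.906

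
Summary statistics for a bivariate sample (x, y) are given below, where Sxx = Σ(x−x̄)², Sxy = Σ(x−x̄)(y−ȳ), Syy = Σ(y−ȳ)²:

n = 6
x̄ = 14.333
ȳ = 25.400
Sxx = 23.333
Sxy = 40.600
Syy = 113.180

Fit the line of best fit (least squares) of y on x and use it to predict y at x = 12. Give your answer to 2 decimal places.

b = Sxy/Sxx = 40.6/23.333 = 1.740025
a = ȳ − b·x̄ = 25.4 − 1.740025·14.333 = 0.460224
ŷ(12) = a + b·12 = 0.460224 + 1.740025·12 = 21.340522

21.34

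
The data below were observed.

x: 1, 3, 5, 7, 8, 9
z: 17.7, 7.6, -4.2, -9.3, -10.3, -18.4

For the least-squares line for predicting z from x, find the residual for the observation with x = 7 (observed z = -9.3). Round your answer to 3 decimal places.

n = 6, Σx = 33, Σy = -16.9, Σxy = -293.6, Σx² = 229
Sxx = Σx² − (Σx)²/n = 229 − 181.5 = 47.5
Sxy = Σxy − (Σx)(Σy)/n = -293.6 − (-92.95) = -200.65
b = Sxy/Sxx = -200.65/47.5 = -4.224211
a = ȳ − b·x̄ = -2.816667 − (-4.224211)·5.5 = 20.416491
ŷ(7) = 20.416491 + (-4.224211)·7 = -9.152982
residual = y − ŷ = -9.3 − (-9.152982) = -0.147018

-0.147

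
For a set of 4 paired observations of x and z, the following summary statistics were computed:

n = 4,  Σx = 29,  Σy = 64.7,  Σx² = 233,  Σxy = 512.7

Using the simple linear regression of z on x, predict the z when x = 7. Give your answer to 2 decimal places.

Sxx = Σx² − (Σx)²/n = 233 − 210.25 = 22.75
Sxy = Σxy − (Σx)(Σy)/n = 512.7 − 469.075 = 43.625
b = Sxy/Sxx = 43.625/22.75 = 1.917582
a = ȳ − b·x̄ = 16.175 − 1.917582·7.25 = 2.272527
ŷ(7) = a + b·7 = 2.272527 + 1.917582·7 = 15.695604

15.70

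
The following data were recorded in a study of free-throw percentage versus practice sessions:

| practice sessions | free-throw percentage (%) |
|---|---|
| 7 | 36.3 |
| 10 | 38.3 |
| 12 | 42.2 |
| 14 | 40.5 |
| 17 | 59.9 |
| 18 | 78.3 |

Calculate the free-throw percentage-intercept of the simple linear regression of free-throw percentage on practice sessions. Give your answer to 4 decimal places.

5.4193

n = 6, Σx = 78, Σy = 295.5, Σxy = 4138.2, Σx² = 1102
Sxx = Σx² − (Σx)²/n = 1102 − 1014 = 88
Sxy = Σxy − (Σx)(Σy)/n = 4138.2 − 3841.5 = 296.7
b = Sxy/Sxx = 296.7/88 = 3.371591
a = ȳ − b·x̄ = 49.25 − 3.371591·13 = 5.419318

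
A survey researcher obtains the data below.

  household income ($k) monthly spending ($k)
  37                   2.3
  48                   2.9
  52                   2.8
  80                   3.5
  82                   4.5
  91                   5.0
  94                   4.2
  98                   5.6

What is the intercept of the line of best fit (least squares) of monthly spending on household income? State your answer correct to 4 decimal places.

0.5363

n = 8, Σx = 582, Σy = 30.8, Σxy = 2417.5, Σx² = 46222
Sxx = Σx² − (Σx)²/n = 46222 − 42340.5 = 3881.5
Sxy = Σxy − (Σx)(Σy)/n = 2417.5 − 2240.7 = 176.8
b = Sxy/Sxx = 176.8/3881.5 = 0.045549
a = ȳ − b·x̄ = 3.85 − 0.045549·72.75 = 0.536281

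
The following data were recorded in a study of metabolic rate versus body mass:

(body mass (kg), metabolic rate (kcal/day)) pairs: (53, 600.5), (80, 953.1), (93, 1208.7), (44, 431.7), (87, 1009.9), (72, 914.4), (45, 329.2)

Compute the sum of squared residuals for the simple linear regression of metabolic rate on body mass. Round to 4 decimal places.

23267.1635

n = 7, Σx = 474, Σy = 5447.5, Σxy = 407990.5, Σx² = 34572, Σy² = 4880718.45
Sxx = Σx² − (Σx)²/n = 34572 − 32096.571429 = 2475.428571
Sxy = Σxy − (Σx)(Σy)/n = 407990.5 − 368873.571429 = 39116.928571
Syy = Σy² − (Σy)²/n = 4880718.45 − 4239322.321429 = 641396.128571
b = Sxy/Sxx = 39116.928571/2475.428571 = 15.802083
SSE = Syy − b·Sxy = 641396.128571 − 15.802083·39116.928571 = 23267.163542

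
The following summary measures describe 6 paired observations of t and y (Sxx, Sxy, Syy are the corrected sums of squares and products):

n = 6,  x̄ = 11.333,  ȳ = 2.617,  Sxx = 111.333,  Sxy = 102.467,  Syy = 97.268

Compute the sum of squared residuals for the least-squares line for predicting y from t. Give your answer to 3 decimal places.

b = Sxy/Sxx = 102.467/111.333 = 0.920365
SSE = Syy − b·Sxy = 97.268 − 0.920365·102.467 = 2.960956

2.961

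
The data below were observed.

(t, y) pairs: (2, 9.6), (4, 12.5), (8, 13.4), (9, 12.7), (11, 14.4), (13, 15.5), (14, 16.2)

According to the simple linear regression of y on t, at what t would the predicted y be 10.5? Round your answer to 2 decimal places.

2.34

n = 7, Σx = 61, Σy = 94.3, Σxy = 877.4, Σx² = 651
Sxx = Σx² − (Σx)²/n = 651 − 531.571429 = 119.428571
Sxy = Σxy − (Σx)(Σy)/n = 877.4 − 821.757143 = 55.642857
b = Sxy/Sxx = 55.642857/119.428571 = 0.465909
a = ȳ − b·x̄ = 13.471429 − 0.465909·8.714286 = 9.411364
Set a + b·x = 10.5: x = (10.5 − 9.411364) / 0.465909 = 2.336585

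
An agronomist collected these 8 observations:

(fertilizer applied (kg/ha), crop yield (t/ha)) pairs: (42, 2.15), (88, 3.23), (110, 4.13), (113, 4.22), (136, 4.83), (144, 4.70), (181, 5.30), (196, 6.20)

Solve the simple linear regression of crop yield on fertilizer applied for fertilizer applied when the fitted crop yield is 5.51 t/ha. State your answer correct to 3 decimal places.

n = 8, Σx = 1010, Σy = 34.76, Σxy = 4813.88, Σx² = 144786
Sxx = Σx² − (Σx)²/n = 144786 − 127512.5 = 17273.5
Sxy = Σxy − (Σx)(Σy)/n = 4813.88 − 4388.45 = 425.43
b = Sxy/Sxx = 425.43/17273.5 = 0.024629
a = ȳ − b·x̄ = 4.345 − 0.024629·126.25 = 1.235582
Set a + b·x = 5.51: x = (5.51 − 1.235582) / 0.024629 = 173.551853

173.552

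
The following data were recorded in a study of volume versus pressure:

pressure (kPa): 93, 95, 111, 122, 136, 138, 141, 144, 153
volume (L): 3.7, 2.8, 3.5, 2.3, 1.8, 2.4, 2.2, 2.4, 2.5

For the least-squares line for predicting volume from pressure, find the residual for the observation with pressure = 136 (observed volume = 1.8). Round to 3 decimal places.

-0.617

n = 9, Σx = 1133, Σy = 23.6, Σxy = 2893.5, Σx² = 146445
Sxx = Σx² − (Σx)²/n = 146445 − 142632.111111 = 3812.888889
Sxy = Σxy − (Σx)(Σy)/n = 2893.5 − 2970.977778 = -77.477778
b = Sxy/Sxx = -77.477778/3812.888889 = -0.020320
a = ȳ − b·x̄ = 2.622222 − (-0.020320)·125.888889 = 5.180280
ŷ(136) = 5.180280 + (-0.020320)·136 = 2.416765
residual = y − ŷ = 1.8 − 2.416765 = -0.616765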